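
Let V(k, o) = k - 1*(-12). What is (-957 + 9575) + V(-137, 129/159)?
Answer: 8493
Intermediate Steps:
V(k, o) = 12 + k (V(k, o) = k + 12 = 12 + k)
(-957 + 9575) + V(-137, 129/159) = (-957 + 9575) + (12 - 137) = 8618 - 125 = 8493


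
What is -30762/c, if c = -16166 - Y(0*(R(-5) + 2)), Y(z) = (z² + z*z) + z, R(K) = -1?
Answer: 15381/8083 ≈ 1.9029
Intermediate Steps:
Y(z) = z + 2*z² (Y(z) = (z² + z²) + z = 2*z² + z = z + 2*z²)
c = -16166 (c = -16166 - 0*(-1 + 2)*(1 + 2*(0*(-1 + 2))) = -16166 - 0*1*(1 + 2*(0*1)) = -16166 - 0*(1 + 2*0) = -16166 - 0*(1 + 0) = -16166 - 0 = -16166 - 1*0 = -16166 + 0 = -16166)
-30762/c = -30762/(-16166) = -30762*(-1/16166) = 15381/8083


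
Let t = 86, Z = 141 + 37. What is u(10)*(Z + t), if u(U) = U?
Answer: 2640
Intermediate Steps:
Z = 178
u(10)*(Z + t) = 10*(178 + 86) = 10*264 = 2640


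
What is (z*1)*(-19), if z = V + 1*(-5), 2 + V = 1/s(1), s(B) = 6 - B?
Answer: 646/5 ≈ 129.20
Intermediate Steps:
V = -9/5 (V = -2 + 1/(6 - 1*1) = -2 + 1/(6 - 1) = -2 + 1/5 = -2 + ⅕ = -9/5 ≈ -1.8000)
z = -34/5 (z = -9/5 + 1*(-5) = -9/5 - 5 = -34/5 ≈ -6.8000)
(z*1)*(-19) = -34/5*1*(-19) = -34/5*(-19) = 646/5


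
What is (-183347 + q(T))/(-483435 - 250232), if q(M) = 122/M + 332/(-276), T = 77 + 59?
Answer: 860265559/3442365564 ≈ 0.24991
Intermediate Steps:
T = 136
q(M) = -83/69 + 122/M (q(M) = 122/M + 332*(-1/276) = 122/M - 83/69 = -83/69 + 122/M)
(-183347 + q(T))/(-483435 - 250232) = (-183347 + (-83/69 + 122/136))/(-483435 - 250232) = (-183347 + (-83/69 + 122*(1/136)))/(-733667) = (-183347 + (-83/69 + 61/68))*(-1/733667) = (-183347 - 1435/4692)*(-1/733667) = -860265559/4692*(-1/733667) = 860265559/3442365564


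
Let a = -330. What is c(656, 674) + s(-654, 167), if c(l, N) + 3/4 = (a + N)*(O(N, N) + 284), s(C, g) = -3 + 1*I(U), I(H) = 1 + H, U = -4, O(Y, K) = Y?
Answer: 1318181/4 ≈ 3.2955e+5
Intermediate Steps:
s(C, g) = -6 (s(C, g) = -3 + 1*(1 - 4) = -3 + 1*(-3) = -3 - 3 = -6)
c(l, N) = -3/4 + (-330 + N)*(284 + N) (c(l, N) = -3/4 + (-330 + N)*(N + 284) = -3/4 + (-330 + N)*(284 + N))
c(656, 674) + s(-654, 167) = (-374883/4 + 674**2 - 46*674) - 6 = (-374883/4 + 454276 - 31004) - 6 = 1318205/4 - 6 = 1318181/4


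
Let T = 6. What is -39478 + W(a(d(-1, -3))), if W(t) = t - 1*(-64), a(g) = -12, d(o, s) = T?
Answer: -39426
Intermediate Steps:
d(o, s) = 6
W(t) = 64 + t (W(t) = t + 64 = 64 + t)
-39478 + W(a(d(-1, -3))) = -39478 + (64 - 12) = -39478 + 52 = -39426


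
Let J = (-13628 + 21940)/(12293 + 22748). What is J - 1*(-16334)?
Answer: 572368006/35041 ≈ 16334.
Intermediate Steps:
J = 8312/35041 ≈ 0.23721
J - 1*(-16334) = 8312/35041 - 1*(-16334) = 8312/35041 + 16334 = 572368006/35041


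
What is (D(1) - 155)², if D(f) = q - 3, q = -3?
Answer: 25921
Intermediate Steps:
D(f) = -6 (D(f) = -3 - 3 = -6)
(D(1) - 155)² = (-6 - 155)² = (-161)² = 25921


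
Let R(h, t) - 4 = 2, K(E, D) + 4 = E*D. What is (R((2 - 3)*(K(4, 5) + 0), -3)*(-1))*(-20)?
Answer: 120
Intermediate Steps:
K(E, D) = -4 + D*E (K(E, D) = -4 + E*D = -4 + D*E)
R(h, t) = 6 (R(h, t) = 4 + 2 = 6)
(R((2 - 3)*(K(4, 5) + 0), -3)*(-1))*(-20) = (6*(-1))*(-20) = -6*(-20) = 120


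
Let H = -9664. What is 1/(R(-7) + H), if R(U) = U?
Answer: -1/9671 ≈ -0.00010340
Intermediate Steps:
1/(R(-7) + H) = 1/(-7 - 9664) = 1/(-9671) = -1/9671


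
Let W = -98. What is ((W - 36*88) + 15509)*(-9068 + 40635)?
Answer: 386474781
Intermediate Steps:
((W - 36*88) + 15509)*(-9068 + 40635) = ((-98 - 36*88) + 15509)*(-9068 + 40635) = ((-98 - 3168) + 15509)*31567 = (-3266 + 15509)*31567 = 12243*31567 = 386474781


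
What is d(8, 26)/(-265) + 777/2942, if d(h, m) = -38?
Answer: 317701/779630 ≈ 0.40750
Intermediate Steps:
d(8, 26)/(-265) + 777/2942 = -38/(-265) + 777/2942 = -38*(-1/265) + 777*(1/2942) = 38/265 + 777/2942 = 317701/779630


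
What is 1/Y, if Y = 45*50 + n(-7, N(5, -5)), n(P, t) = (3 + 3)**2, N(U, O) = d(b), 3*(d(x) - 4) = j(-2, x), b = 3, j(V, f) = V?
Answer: 1/2286 ≈ 0.00043745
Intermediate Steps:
d(x) = 10/3 (d(x) = 4 + (1/3)*(-2) = 4 - 2/3 = 10/3)
N(U, O) = 10/3
n(P, t) = 36 (n(P, t) = 6**2 = 36)
Y = 2286 (Y = 45*50 + 36 = 2250 + 36 = 2286)
1/Y = 1/2286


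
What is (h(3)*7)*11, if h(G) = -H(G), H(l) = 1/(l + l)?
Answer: -77/6 ≈ -12.833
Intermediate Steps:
H(l) = 1/(2*l)
h(G) = -1/(2*G)
(h(3)*7)*11 = (-1/2/3*7)*11 = (-1/2*1/3*7)*11 = -1/6*7*11 = -7/6*11 = -77/6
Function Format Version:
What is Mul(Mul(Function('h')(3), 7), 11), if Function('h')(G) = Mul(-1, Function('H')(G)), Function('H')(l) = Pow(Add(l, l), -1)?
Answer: Rational(-77, 6) ≈ -12.833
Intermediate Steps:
Function('H')(l) = Mul(Rational(1, 2), Pow(l, -1)) (Function('H')(l) = Pow(Mul(2, l), -1) = Mul(Rational(1, 2), Pow(l, -1)))
Function('h')(G) = Mul(Rational(-1, 2), Pow(G, -1)) (Function('h')(G) = Mul(-1, Mul(Rational(1, 2), Pow(G, -1))) = Mul(Rational(-1, 2), Pow(G, -1)))
Mul(Mul(Function('h')(3), 7), 11) = Mul(Mul(Mul(Rational(-1, 2), Pow(3, -1)), 7), 11) = Mul(Mul(Mul(Rational(-1, 2), Rational(1, 3)), 7), 11) = Mul(Mul(Rational(-1, 6), 7), 11) = Mul(Rational(-7, 6), 11) = Rational(-77, 6)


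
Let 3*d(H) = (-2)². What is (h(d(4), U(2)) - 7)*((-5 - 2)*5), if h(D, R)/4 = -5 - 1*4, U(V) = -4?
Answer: 1505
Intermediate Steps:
d(H) = 4/3 (d(H) = (⅓)*(-2)² = (⅓)*4 = 4/3)
h(D, R) = -36 (h(D, R) = 4*(-5 - 1*4) = 4*(-5 - 4) = 4*(-9) = -36)
(h(d(4), U(2)) - 7)*((-5 - 2)*5) = (-36 - 7)*((-5 - 2)*5) = -(-301)*5 = -43*(-35) = 1505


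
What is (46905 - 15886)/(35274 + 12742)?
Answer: 31019/48016 ≈ 0.64601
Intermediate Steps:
(46905 - 15886)/(35274 + 12742) = 31019/48016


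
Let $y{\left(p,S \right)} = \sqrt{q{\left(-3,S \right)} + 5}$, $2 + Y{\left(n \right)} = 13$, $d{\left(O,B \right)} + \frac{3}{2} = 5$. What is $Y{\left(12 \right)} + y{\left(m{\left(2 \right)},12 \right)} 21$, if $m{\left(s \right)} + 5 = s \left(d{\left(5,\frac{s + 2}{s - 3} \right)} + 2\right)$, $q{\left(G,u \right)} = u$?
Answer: $11 + 21 \sqrt{17} \approx 97.585$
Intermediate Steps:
$d{\left(O,B \right)} = \frac{7}{2}$ ($d{\left(O,B \right)} = - \frac{3}{2} + 5 = \frac{7}{2}$)
$Y{\left(n \right)} = 11$ ($Y{\left(n \right)} = -2 + 13 = 11$)
$m{\left(s \right)} = -5 + \frac{11 s}{2}$ ($m{\left(s \right)} = -5 + s \left(\frac{7}{2} + 2\right) = -5 + s \frac{11}{2} = -5 + \frac{11 s}{2}$)
$y{\left(p,S \right)} = \sqrt{5 + S}$ ($y{\left(p,S \right)} = \sqrt{S + 5} = \sqrt{5 + S}$)
$Y{\left(12 \right)} + y{\left(m{\left(2 \right)},12 \right)} 21 = 11 + \sqrt{5 + 12} \cdot 21 = 11 + \sqrt{17} \cdot 21 = 11 + 21 \sqrt{17}$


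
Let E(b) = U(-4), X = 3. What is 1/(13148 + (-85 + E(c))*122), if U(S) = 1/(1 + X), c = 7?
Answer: 2/5617 ≈ 0.00035606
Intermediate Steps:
U(S) = ¼ (U(S) = 1/(1 + 3) = 1/4 = ¼)
E(b) = ¼
1/(13148 + (-85 + E(c))*122) = 1/(13148 + (-85 + ¼)*122) = 1/(13148 - 339/4*122) = 1/(13148 - 20679/2) = 1/(5617/2) = 2/5617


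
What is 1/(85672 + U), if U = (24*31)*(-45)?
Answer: 1/52192 ≈ 1.9160e-5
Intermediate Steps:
U = -33480 (U = 744*(-45) = -33480)
1/(85672 + U) = 1/(85672 - 33480) = 1/52192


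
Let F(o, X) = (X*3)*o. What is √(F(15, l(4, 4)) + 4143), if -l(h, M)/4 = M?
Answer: √3423 ≈ 58.506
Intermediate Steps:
l(h, M) = -4*M
F(o, X) = 3*X*o (F(o, X) = (3*X)*o = 3*X*o)
√(F(15, l(4, 4)) + 4143) = √(3*(-4*4)*15 + 4143) = √(3*(-16)*15 + 4143) = √(-720 + 4143) = √3423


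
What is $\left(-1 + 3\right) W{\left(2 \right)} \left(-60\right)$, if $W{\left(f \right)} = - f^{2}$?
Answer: $480$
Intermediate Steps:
$\left(-1 + 3\right) W{\left(2 \right)} \left(-60\right) = \left(-1 + 3\right) \left(- 2^{2}\right) \left(-60\right) = 2 \left(\left(-1\right) 4\right) \left(-60\right) = 2 \left(-4\right) \left(-60\right) = \left(-8\right) \left(-60\right) = 480$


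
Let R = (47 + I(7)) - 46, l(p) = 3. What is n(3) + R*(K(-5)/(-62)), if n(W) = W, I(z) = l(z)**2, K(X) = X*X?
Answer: -32/31 ≈ -1.0323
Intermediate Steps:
K(X) = X**2
I(z) = 9 (I(z) = 3**2 = 9)
R = 10 (R = (47 + 9) - 46 = 56 - 46 = 10)
n(3) + R*(K(-5)/(-62)) = 3 + 10*((-5)**2/(-62)) = 3 + 10*(25*(-1/62)) = 3 + 10*(-25/62) = 3 - 125/31 = -32/31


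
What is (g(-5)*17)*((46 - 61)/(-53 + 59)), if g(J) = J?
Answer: 425/2 ≈ 212.50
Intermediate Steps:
(g(-5)*17)*((46 - 61)/(-53 + 59)) = (-5*17)*((46 - 61)/(-53 + 59)) = -(-1275)/6 = -85*(-5/2) = 425/2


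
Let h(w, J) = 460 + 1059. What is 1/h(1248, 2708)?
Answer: 1/1519 ≈ 0.00065833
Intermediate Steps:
h(w, J) = 1519
1/h(1248, 2708) = 1/1519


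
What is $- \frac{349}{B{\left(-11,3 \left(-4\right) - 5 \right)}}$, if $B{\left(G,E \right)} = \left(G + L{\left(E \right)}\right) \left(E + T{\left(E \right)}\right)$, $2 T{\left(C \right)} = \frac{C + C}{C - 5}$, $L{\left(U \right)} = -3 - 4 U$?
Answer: $\frac{3839}{9639} \approx 0.39828$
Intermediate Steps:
$T{\left(C \right)} = \frac{C}{-5 + C}$ ($T{\left(C \right)} = \frac{\left(C + C\right) \frac{1}{C - 5}}{2} = \frac{2 C \frac{1}{-5 + C}}{2} = \frac{C}{-5 + C}$)
$B{\left(G,E \right)} = \left(E + \frac{E}{-5 + E}\right) \left(-3 + G - 4 E\right)$ ($B{\left(G,E \right)} = \left(G - \left(3 + 4 E\right)\right) \left(E + \frac{E}{-5 + E}\right) = \left(-3 + G - 4 E\right) \left(E + \frac{E}{-5 + E}\right) = \left(E + \frac{E}{-5 + E}\right) \left(-3 + G - 4 E\right)$)
$- \frac{349}{B{\left(-11,3 \left(-4\right) - 5 \right)}} = - \frac{349}{\left(3 \left(-4\right) - 5\right) \frac{1}{-5 + \left(3 \left(-4\right) - 5\right)} \left(-3 - 11 - 4 \left(3 \left(-4\right) - 5\right) + \left(-5 + \left(3 \left(-4\right) - 5\right)\right) \left(-3 - 11 - 4 \left(3 \left(-4\right) - 5\right)\right)\right)} = - \frac{349}{\left(-12 - 5\right) \frac{1}{-5 - 17} \left(-3 - 11 - 4 \left(-12 - 5\right) + \left(-5 - 17\right) \left(-3 - 11 - 4 \left(-12 - 5\right)\right)\right)} = - \frac{349}{\left(-17\right) \frac{1}{-5 - 17} \left(-3 - 11 - -68 + \left(-5 - 17\right) \left(-3 - 11 - -68\right)\right)} = - \frac{349}{\left(-17\right) \frac{1}{-22} \left(-3 - 11 + 68 - 22 \left(-3 - 11 + 68\right)\right)} = - \frac{349}{\left(-17\right) \left(- \frac{1}{22}\right) \left(-3 - 11 + 68 - 1188\right)} = - \frac{349}{\left(-17\right) \left(- \frac{1}{22}\right) \left(-1134\right)} = - \frac{349}{- \frac{9639}{11}} = \left(-349\right) \left(- \frac{11}{9639}\right) = \frac{3839}{9639}$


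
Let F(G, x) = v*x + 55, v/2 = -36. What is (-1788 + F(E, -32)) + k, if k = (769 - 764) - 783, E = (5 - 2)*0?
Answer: -207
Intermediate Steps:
v = -72 (v = 2*(-36) = -72)
E = 0 (E = 3*0 = 0)
F(G, x) = 55 - 72*x (F(G, x) = -72*x + 55 = 55 - 72*x)
k = -778 (k = 5 - 783 = -778)
(-1788 + F(E, -32)) + k = (-1788 + (55 - 72*(-32))) - 778 = (-1788 + (55 + 2304)) - 778 = (-1788 + 2359) - 778 = 571 - 778 = -207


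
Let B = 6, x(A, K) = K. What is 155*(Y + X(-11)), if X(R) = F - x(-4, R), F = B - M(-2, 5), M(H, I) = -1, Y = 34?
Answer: 8060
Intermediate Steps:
F = 7 (F = 6 - 1*(-1) = 6 + 1 = 7)
X(R) = 7 - R
155*(Y + X(-11)) = 155*(34 + (7 - 1*(-11))) = 155*(34 + (7 + 11)) = 155*(34 + 18) = 155*52 = 8060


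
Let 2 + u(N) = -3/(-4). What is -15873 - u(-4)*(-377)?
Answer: -65377/4 ≈ -16344.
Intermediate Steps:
u(N) = -5/4 (u(N) = -2 - 3/(-4) = -2 - 3*(-¼) = -2 + ¾ = -5/4)
-15873 - u(-4)*(-377) = -15873 - (-5)*(-377)/4 = -15873 - 1*1885/4 = -15873 - 1885/4 = -65377/4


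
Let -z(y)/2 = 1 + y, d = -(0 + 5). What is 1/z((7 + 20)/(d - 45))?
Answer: -25/23 ≈ -1.0870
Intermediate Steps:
d = -5 (d = -1*5 = -5)
z(y) = -2 - 2*y (z(y) = -2*(1 + y) = -2 - 2*y)
1/z((7 + 20)/(d - 45)) = 1/(-2 - 2*(7 + 20)/(-5 - 45)) = 1/(-2 - 54/(-50)) = 1/(-2 - 54*(-1)/50) = 1/(-2 - 2*(-27/50)) = 1/(-2 + 27/25) = 1/(-23/25) = -25/23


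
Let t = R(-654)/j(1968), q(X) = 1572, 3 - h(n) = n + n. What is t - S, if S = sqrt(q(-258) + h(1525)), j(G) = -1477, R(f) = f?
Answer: 654/1477 - 5*I*sqrt(59) ≈ 0.44279 - 38.406*I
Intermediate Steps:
h(n) = 3 - 2*n (h(n) = 3 - (n + n) = 3 - 2*n)
S = 5*I*sqrt(59) (S = sqrt(1572 + (3 - 2*1525)) = sqrt(1572 + (3 - 3050)) = sqrt(1572 - 3047) = sqrt(-1475) = 5*I*sqrt(59) ≈ 38.406*I)
t = 654/1477 (t = -654/(-1477) = -654*(-1/1477) = 654/1477 ≈ 0.44279)
t - S = 654/1477 - 5*I*sqrt(59)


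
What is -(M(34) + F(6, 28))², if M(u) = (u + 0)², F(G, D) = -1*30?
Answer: -1267876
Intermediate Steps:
F(G, D) = -30
M(u) = u²
-(M(34) + F(6, 28))² = -(34² - 30)² = -(1156 - 30)² = -1*1126² = -1*1267876 = -1267876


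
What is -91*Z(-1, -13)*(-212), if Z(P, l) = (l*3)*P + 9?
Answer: 926016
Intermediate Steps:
Z(P, l) = 9 + 3*P*l (Z(P, l) = (3*l)*P + 9 = 3*P*l + 9 = 9 + 3*P*l)
-91*Z(-1, -13)*(-212) = -91*(9 + 3*(-1)*(-13))*(-212) = -91*(9 + 39)*(-212) = -91*48*(-212) = -4368*(-212) = 926016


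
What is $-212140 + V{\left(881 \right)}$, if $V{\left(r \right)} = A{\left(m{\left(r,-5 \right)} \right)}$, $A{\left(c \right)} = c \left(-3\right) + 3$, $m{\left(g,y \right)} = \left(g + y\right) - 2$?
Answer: $-214759$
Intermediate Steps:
$m{\left(g,y \right)} = -2 + g + y$
$A{\left(c \right)} = 3 - 3 c$ ($A{\left(c \right)} = - 3 c + 3 = 3 - 3 c$)
$V{\left(r \right)} = 24 - 3 r$ ($V{\left(r \right)} = 3 - 3 \left(-2 + r - 5\right) = 3 - 3 \left(-7 + r\right) = 3 - \left(-21 + 3 r\right) = 24 - 3 r$)
$-212140 + V{\left(881 \right)} = -212140 + \left(24 - 2643\right) = -212140 - 2619 = -214759$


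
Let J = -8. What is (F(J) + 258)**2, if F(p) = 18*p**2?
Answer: 1988100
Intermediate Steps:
(F(J) + 258)**2 = (18*(-8)**2 + 258)**2 = (18*64 + 258)**2 = (1152 + 258)**2 = 1410**2 = 1988100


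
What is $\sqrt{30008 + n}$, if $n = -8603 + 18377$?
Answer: $\sqrt{39782} \approx 199.45$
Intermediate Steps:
$n = 9774$
$\sqrt{30008 + n} = \sqrt{30008 + 9774} = \sqrt{39782}$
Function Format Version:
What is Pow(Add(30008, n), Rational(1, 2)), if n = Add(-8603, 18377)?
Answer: Pow(39782, Rational(1, 2)) ≈ 199.45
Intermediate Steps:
n = 9774
Pow(Add(30008, n), Rational(1, 2)) = Pow(Add(30008, 9774), Rational(1, 2)) = Pow(39782, Rational(1, 2))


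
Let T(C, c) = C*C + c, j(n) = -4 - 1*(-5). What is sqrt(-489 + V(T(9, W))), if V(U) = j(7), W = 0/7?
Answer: 2*I*sqrt(122) ≈ 22.091*I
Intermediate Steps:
W = 0 (W = 0*(1/7) = 0)
j(n) = 1 (j(n) = -4 + 5 = 1)
T(C, c) = c + C**2 (T(C, c) = C**2 + c = c + C**2)
V(U) = 1
sqrt(-489 + V(T(9, W))) = sqrt(-489 + 1) = sqrt(-488) = 2*I*sqrt(122)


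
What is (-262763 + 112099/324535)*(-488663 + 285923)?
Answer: 3457758195842088/64907 ≈ 5.3273e+10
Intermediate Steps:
(-262763 + 112099/324535)*(-488663 + 285923) = (-262763 + 112099*(1/324535))*(-202740) = (-262763 + 112099/324535)*(-202740) = -85275678106/324535*(-202740) = 3457758195842088/64907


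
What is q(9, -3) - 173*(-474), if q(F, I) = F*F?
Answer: 82083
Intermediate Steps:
q(F, I) = F²
q(9, -3) - 173*(-474) = 9² - 173*(-474) = 81 + 82002 = 82083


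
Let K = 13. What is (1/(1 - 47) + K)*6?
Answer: 1791/23 ≈ 77.870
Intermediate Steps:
(1/(1 - 47) + K)*6 = (1/(1 - 47) + 13)*6 = (1/(-46) + 13)*6 = (-1/46 + 13)*6 = (597/46)*6 = 1791/23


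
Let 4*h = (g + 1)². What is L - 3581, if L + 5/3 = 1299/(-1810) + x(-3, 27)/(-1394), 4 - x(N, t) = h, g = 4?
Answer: -54248257841/15138840 ≈ -3583.4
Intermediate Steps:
h = 25/4 (h = (4 + 1)²/4 = (¼)*5² = (¼)*25 = 25/4 ≈ 6.2500)
x(N, t) = -9/4 (x(N, t) = 4 - 1*25/4 = 4 - 25/4 = -9/4)
L = -36071801/15138840 (L = -5/3 + (1299/(-1810) - 9/4/(-1394)) = -5/3 + (1299*(-1/1810) - 9/4*(-1/1394)) = -5/3 + (-1299/1810 + 9/5576) = -5/3 - 3613467/5046280 = -36071801/15138840 ≈ -2.3827)
L - 3581 = -36071801/15138840 - 3581 = -54248257841/15138840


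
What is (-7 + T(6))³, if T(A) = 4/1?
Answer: -27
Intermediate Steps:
T(A) = 4 (T(A) = 4*1 = 4)
(-7 + T(6))³ = (-7 + 4)³ = (-3)³ = -27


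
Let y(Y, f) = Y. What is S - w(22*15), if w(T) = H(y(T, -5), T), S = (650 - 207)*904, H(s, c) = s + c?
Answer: 399812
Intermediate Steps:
H(s, c) = c + s
S = 400472 (S = 443*904 = 400472)
w(T) = 2*T (w(T) = T + T = 2*T)
S - w(22*15) = 400472 - 2*22*15 = 400472 - 2*330 = 400472 - 1*660 = 400472 - 660 = 399812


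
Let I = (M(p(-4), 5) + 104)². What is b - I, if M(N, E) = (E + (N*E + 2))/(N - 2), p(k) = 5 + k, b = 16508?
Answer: 8044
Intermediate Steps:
M(N, E) = (2 + E + E*N)/(-2 + N) (M(N, E) = (E + (E*N + 2))/(-2 + N) = (E + (2 + E*N))/(-2 + N) = (2 + E + E*N)/(-2 + N))
I = 8464 (I = ((2 + 5 + 5*(5 - 4))/(-2 + (5 - 4)) + 104)² = ((2 + 5 + 5*1)/(-2 + 1) + 104)² = ((2 + 5 + 5)/(-1) + 104)² = (-1*12 + 104)² = (-12 + 104)² = 92² = 8464)
b - I = 16508 - 1*8464 = 16508 - 8464 = 8044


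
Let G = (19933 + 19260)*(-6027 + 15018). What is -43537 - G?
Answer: -352427800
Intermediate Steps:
G = 352384263 (G = 39193*8991 = 352384263)
-43537 - G = -43537 - 1*352384263 = -43537 - 352384263 = -352427800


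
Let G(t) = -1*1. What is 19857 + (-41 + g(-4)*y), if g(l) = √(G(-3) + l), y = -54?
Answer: 19816 - 54*I*√5 ≈ 19816.0 - 120.75*I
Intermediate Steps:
G(t) = -1
g(l) = √(-1 + l)
19857 + (-41 + g(-4)*y) = 19857 + (-41 + √(-1 - 4)*(-54)) = 19857 + (-41 + √(-5)*(-54)) = 19857 + (-41 + (I*√5)*(-54)) = 19857 + (-41 - 54*I*√5) = 19816 - 54*I*√5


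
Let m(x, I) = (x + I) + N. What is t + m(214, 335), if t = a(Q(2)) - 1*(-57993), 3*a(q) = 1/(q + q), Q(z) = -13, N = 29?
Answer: 4568537/78 ≈ 58571.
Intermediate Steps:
m(x, I) = 29 + I + x (m(x, I) = (x + I) + 29 = (I + x) + 29 = 29 + I + x)
a(q) = 1/(6*q) (a(q) = 1/(3*(q + q)) = 1/(3*((2*q))) = (1/(2*q))/3 = 1/(6*q))
t = 4523453/78 (t = (⅙)/(-13) - 1*(-57993) = (⅙)*(-1/13) + 57993 = -1/78 + 57993 = 4523453/78 ≈ 57993.)
t + m(214, 335) = 4523453/78 + (29 + 335 + 214) = 4523453/78 + 578 = 4568537/78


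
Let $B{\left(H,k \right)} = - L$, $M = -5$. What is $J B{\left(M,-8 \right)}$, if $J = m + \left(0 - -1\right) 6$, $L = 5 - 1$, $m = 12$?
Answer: $-72$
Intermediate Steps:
$L = 4$
$B{\left(H,k \right)} = -4$ ($B{\left(H,k \right)} = \left(-1\right) 4 = -4$)
$J = 18$ ($J = 12 + \left(0 - -1\right) 6 = 12 + \left(0 + 1\right) 6 = 12 + 1 \cdot 6 = 12 + 6 = 18$)
$J B{\left(M,-8 \right)} = 18 \left(-4\right) = -72$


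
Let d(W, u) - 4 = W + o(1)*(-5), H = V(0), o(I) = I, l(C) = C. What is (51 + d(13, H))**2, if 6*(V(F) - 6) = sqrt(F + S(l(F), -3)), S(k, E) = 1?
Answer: 3969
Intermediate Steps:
V(F) = 6 + sqrt(1 + F)/6 (V(F) = 6 + sqrt(F + 1)/6 = 6 + sqrt(1 + F)/6)
H = 37/6 (H = 6 + sqrt(1 + 0)/6 = 6 + sqrt(1)/6 = 6 + (1/6)*1 = 6 + 1/6 = 37/6 ≈ 6.1667)
d(W, u) = -1 + W (d(W, u) = 4 + (W + 1*(-5)) = 4 + (W - 5) = 4 + (-5 + W) = -1 + W)
(51 + d(13, H))**2 = (51 + (-1 + 13))**2 = (51 + 12)**2 = 63**2 = 3969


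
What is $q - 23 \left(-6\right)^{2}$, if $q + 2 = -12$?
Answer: $-842$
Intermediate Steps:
$q = -14$ ($q = -2 - 12 = -14$)
$q - 23 \left(-6\right)^{2} = -14 - 23 \left(-6\right)^{2} = -14 - 828 = -842$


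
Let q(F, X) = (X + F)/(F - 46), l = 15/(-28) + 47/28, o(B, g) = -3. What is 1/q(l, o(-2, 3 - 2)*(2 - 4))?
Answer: -157/25 ≈ -6.2800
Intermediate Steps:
l = 8/7 (l = 15*(-1/28) + 47*(1/28) = -15/28 + 47/28 = 8/7 ≈ 1.1429)
q(F, X) = (F + X)/(-46 + F)
1/q(l, o(-2, 3 - 2)*(2 - 4)) = 1/((8/7 - 3*(2 - 4))/(-46 + 8/7)) = 1/((8/7 - 3*(-2))/(-314/7)) = 1/(-7*(8/7 + 6)/314) = 1/(-7/314*50/7) = 1/(-25/157) = -157/25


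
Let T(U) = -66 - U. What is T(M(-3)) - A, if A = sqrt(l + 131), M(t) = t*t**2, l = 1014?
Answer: -39 - sqrt(1145) ≈ -72.838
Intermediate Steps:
M(t) = t**3
A = sqrt(1145) (A = sqrt(1014 + 131) = sqrt(1145) ≈ 33.838)
T(M(-3)) - A = (-66 - 1*(-3)**3) - sqrt(1145) = (-66 - 1*(-27)) - sqrt(1145) = (-66 + 27) - sqrt(1145) = -39 - sqrt(1145)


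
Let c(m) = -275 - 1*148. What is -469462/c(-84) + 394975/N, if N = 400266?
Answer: 564795049/508446 ≈ 1110.8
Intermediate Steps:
c(m) = -423 (c(m) = -275 - 148 = -423)
-469462/c(-84) + 394975/N = -469462/(-423) + 394975/400266 = -469462*(-1/423) + 394975*(1/400266) = 469462/423 + 10675/10818 = 564795049/508446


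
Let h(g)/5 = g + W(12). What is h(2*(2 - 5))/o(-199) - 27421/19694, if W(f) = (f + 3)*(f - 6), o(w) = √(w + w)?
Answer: -27421/19694 - 210*I*√398/199 ≈ -1.3924 - 21.053*I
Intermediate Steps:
o(w) = √2*√w (o(w) = √(2*w) = √2*√w)
W(f) = (-6 + f)*(3 + f) (W(f) = (3 + f)*(-6 + f) = (-6 + f)*(3 + f))
h(g) = 450 + 5*g (h(g) = 5*(g + (-18 + 12² - 3*12)) = 5*(g + (-18 + 144 - 36)) = 5*(g + 90) = 5*(90 + g) = 450 + 5*g)
h(2*(2 - 5))/o(-199) - 27421/19694 = (450 + 5*(2*(2 - 5)))/((√2*√(-199))) - 27421/19694 = (450 + 5*(2*(-3)))/((√2*(I*√199))) - 27421*1/19694 = (450 + 5*(-6))/((I*√398)) - 27421/19694 = (450 - 30)*(-I*√398/398) - 27421/19694 = 420*(-I*√398/398) - 27421/19694 = -210*I*√398/199 - 27421/19694 = -27421/19694 - 210*I*√398/199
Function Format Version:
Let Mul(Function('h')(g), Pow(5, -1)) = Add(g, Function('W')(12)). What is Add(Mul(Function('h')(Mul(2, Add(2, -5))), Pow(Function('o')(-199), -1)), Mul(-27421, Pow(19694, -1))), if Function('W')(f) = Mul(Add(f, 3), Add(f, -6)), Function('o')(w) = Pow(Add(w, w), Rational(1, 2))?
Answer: Add(Rational(-27421, 19694), Mul(Rational(-210, 199), I, Pow(398, Rational(1, 2)))) ≈ Add(-1.3924, Mul(-21.053, I))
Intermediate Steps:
Function('o')(w) = Mul(Pow(2, Rational(1, 2)), Pow(w, Rational(1, 2))) (Function('o')(w) = Pow(Mul(2, w), Rational(1, 2)) = Mul(Pow(2, Rational(1, 2)), Pow(w, Rational(1, 2))))
Function('W')(f) = Mul(Add(-6, f), Add(3, f)) (Function('W')(f) = Mul(Add(3, f), Add(-6, f)) = Mul(Add(-6, f), Add(3, f)))
Function('h')(g) = Add(450, Mul(5, g)) (Function('h')(g) = Mul(5, Add(g, Add(-18, Pow(12, 2), Mul(-3, 12)))) = Mul(5, Add(g, Add(-18, 144, -36))) = Mul(5, Add(g, 90)) = Mul(5, Add(90, g)) = Add(450, Mul(5, g)))
Add(Mul(Function('h')(Mul(2, Add(2, -5))), Pow(Function('o')(-199), -1)), Mul(-27421, Pow(19694, -1))) = Add(Mul(Add(450, Mul(5, Mul(2, Add(2, -5)))), Pow(Mul(Pow(2, Rational(1, 2)), Pow(-199, Rational(1, 2))), -1)), Mul(-27421, Pow(19694, -1))) = Add(Mul(Add(450, Mul(5, Mul(2, -3))), Pow(Mul(Pow(2, Rational(1, 2)), Mul(I, Pow(199, Rational(1, 2)))), -1)), Mul(-27421, Rational(1, 19694))) = Add(Mul(Add(450, Mul(5, -6)), Pow(Mul(I, Pow(398, Rational(1, 2))), -1)), Rational(-27421, 19694)) = Add(Mul(Add(450, -30), Mul(Rational(-1, 398), I, Pow(398, Rational(1, 2)))), Rational(-27421, 19694)) = Add(Mul(420, Mul(Rational(-1, 398), I, Pow(398, Rational(1, 2)))), Rational(-27421, 19694)) = Add(Mul(Rational(-210, 199), I, Pow(398, Rational(1, 2))), Rational(-27421, 19694)) = Add(Rational(-27421, 19694), Mul(Rational(-210, 199), I, Pow(398, Rational(1, 2))))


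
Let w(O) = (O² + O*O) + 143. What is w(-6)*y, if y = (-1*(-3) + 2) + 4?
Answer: 1935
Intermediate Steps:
w(O) = 143 + 2*O² (w(O) = (O² + O²) + 143 = 2*O² + 143 = 143 + 2*O²)
y = 9 (y = (3 + 2) + 4 = 5 + 4 = 9)
w(-6)*y = (143 + 2*(-6)²)*9 = (143 + 2*36)*9 = (143 + 72)*9 = 215*9 = 1935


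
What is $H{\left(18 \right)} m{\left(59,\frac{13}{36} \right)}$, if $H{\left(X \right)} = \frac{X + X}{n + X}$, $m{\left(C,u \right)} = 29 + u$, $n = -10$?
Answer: $\frac{1057}{8} \approx 132.13$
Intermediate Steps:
$H{\left(X \right)} = \frac{2 X}{-10 + X}$ ($H{\left(X \right)} = \frac{X + X}{-10 + X} = \frac{2 X}{-10 + X}$)
$H{\left(18 \right)} m{\left(59,\frac{13}{36} \right)} = 2 \cdot 18 \frac{1}{-10 + 18} \left(29 + \frac{13}{36}\right) = 2 \cdot 18 \cdot \frac{1}{8} \left(29 + 13 \cdot \frac{1}{36}\right) = 2 \cdot 18 \cdot \frac{1}{8} \left(29 + \frac{13}{36}\right) = \frac{9}{2} \cdot \frac{1057}{36} = \frac{1057}{8}$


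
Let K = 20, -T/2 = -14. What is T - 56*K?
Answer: -1092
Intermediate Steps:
T = 28 (T = -2*(-14) = 28)
T - 56*K = 28 - 56*20 = 28 - 1120 = -1092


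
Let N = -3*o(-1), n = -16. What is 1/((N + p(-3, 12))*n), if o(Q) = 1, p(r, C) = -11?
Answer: 1/224 ≈ 0.0044643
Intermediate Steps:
N = -3 (N = -3*1 = -3)
1/((N + p(-3, 12))*n) = 1/((-3 - 11)*(-16)) = 1/(-14*(-16)) = 1/224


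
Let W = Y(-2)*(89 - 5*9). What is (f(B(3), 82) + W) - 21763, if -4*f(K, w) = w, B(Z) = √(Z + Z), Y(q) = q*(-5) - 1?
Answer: -42775/2 ≈ -21388.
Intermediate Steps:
Y(q) = -1 - 5*q (Y(q) = -5*q - 1 = -1 - 5*q)
B(Z) = √2*√Z (B(Z) = √(2*Z) = √2*√Z)
f(K, w) = -w/4
W = 396 (W = (-1 - 5*(-2))*(89 - 5*9) = (-1 + 10)*(89 - 45) = 9*44 = 396)
(f(B(3), 82) + W) - 21763 = (-¼*82 + 396) - 21763 = (-41/2 + 396) - 21763 = 751/2 - 21763 = -42775/2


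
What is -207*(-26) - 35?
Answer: 5347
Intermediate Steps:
-207*(-26) - 35 = -69*(-78) - 35 = 5382 - 35 = 5347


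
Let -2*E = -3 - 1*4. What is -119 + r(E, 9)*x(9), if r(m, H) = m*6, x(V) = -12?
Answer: -371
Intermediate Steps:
E = 7/2 (E = -(-3 - 1*4)/2 = -(-3 - 4)/2 = -½*(-7) = 7/2 ≈ 3.5000)
r(m, H) = 6*m
-119 + r(E, 9)*x(9) = -119 + (6*(7/2))*(-12) = -119 + 21*(-12) = -119 - 252 = -371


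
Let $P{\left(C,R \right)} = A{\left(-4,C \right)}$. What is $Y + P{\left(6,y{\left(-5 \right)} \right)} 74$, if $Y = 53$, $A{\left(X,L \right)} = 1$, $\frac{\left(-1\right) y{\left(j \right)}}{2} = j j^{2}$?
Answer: $127$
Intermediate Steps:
$y{\left(j \right)} = - 2 j^{3}$ ($y{\left(j \right)} = - 2 j j^{2} = - 2 j^{3}$)
$P{\left(C,R \right)} = 1$
$Y + P{\left(6,y{\left(-5 \right)} \right)} 74 = 53 + 1 \cdot 74 = 53 + 74 = 127$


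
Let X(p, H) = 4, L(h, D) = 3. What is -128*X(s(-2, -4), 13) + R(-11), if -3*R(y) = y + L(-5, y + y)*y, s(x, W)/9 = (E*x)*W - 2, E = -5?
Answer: -1492/3 ≈ -497.33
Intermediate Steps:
s(x, W) = -18 - 45*W*x (s(x, W) = 9*((-5*x)*W - 2) = 9*(-5*W*x - 2) = 9*(-2 - 5*W*x) = -18 - 45*W*x)
R(y) = -4*y/3 (R(y) = -(y + 3*y)/3 = -4*y/3)
-128*X(s(-2, -4), 13) + R(-11) = -128*4 - 4/3*(-11) = -512 + 44/3 = -1492/3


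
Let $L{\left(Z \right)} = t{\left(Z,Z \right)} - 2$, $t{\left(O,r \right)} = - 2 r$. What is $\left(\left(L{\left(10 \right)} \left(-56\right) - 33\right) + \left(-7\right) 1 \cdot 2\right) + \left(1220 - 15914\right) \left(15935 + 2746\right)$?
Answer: $-274497429$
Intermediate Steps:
$L{\left(Z \right)} = -2 - 2 Z$ ($L{\left(Z \right)} = - 2 Z - 2 = -2 - 2 Z$)
$\left(\left(L{\left(10 \right)} \left(-56\right) - 33\right) + \left(-7\right) 1 \cdot 2\right) + \left(1220 - 15914\right) \left(15935 + 2746\right) = \left(\left(\left(-2 - 20\right) \left(-56\right) - 33\right) + \left(-7\right) 1 \cdot 2\right) + \left(1220 - 15914\right) \left(15935 + 2746\right) = \left(\left(\left(-2 - 20\right) \left(-56\right) - 33\right) - 14\right) - 274498614 = \left(\left(\left(-22\right) \left(-56\right) - 33\right) - 14\right) - 274498614 = \left(\left(1232 - 33\right) - 14\right) - 274498614 = \left(1199 - 14\right) - 274498614 = 1185 - 274498614 = -274497429$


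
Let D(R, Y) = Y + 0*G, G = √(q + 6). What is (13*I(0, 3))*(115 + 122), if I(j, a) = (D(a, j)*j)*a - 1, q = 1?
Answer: -3081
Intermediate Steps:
G = √7 (G = √(1 + 6) = √7 ≈ 2.6458)
D(R, Y) = Y (D(R, Y) = Y + 0*√7 = Y + 0 = Y)
I(j, a) = -1 + a*j² (I(j, a) = (j*j)*a - 1 = j²*a - 1 = a*j² - 1 = -1 + a*j²)
(13*I(0, 3))*(115 + 122) = (13*(-1 + 3*0²))*(115 + 122) = (13*(-1 + 3*0))*237 = (13*(-1 + 0))*237 = (13*(-1))*237 = -13*237 = -3081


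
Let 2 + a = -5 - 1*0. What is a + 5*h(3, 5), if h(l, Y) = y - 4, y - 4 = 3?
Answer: 8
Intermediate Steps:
y = 7 (y = 4 + 3 = 7)
a = -7 (a = -2 + (-5 - 1*0) = -2 + (-5 + 0) = -2 - 5 = -7)
h(l, Y) = 3 (h(l, Y) = 7 - 4 = 3)
a + 5*h(3, 5) = -7 + 5*3 = -7 + 15 = 8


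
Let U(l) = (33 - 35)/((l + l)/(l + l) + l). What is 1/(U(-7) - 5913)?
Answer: -3/17738 ≈ -0.00016913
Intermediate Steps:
U(l) = -2/(1 + l) (U(l) = -2/((2*l)/((2*l)) + l) = -2/((2*l)*(1/(2*l)) + l) = -2/(1 + l))
1/(U(-7) - 5913) = 1/(-2/(1 - 7) - 5913) = 1/(-2/(-6) - 5913) = 1/(-2*(-1/6) - 5913) = 1/(1/3 - 5913) = 1/(-17738/3) = -3/17738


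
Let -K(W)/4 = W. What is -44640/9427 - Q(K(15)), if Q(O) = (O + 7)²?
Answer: -26525083/9427 ≈ -2813.7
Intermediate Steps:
K(W) = -4*W
Q(O) = (7 + O)²
-44640/9427 - Q(K(15)) = -44640/9427 - (7 - 4*15)² = -44640*1/9427 - (7 - 60)² = -44640/9427 - 1*(-53)² = -44640/9427 - 1*2809 = -44640/9427 - 2809 = -26525083/9427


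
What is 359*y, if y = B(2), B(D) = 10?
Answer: 3590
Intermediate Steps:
y = 10
359*y = 359*10 = 3590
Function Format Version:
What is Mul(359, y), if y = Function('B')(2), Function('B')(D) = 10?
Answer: 3590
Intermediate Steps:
y = 10
Mul(359, y) = Mul(359, 10) = 3590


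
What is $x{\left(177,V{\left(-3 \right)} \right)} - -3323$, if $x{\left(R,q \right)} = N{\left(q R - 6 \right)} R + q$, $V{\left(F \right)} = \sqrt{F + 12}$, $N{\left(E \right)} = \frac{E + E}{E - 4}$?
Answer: $\frac{1918696}{521} \approx 3682.7$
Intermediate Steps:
$N{\left(E \right)} = \frac{2 E}{-4 + E}$
$V{\left(F \right)} = \sqrt{12 + F}$
$x{\left(R,q \right)} = q + \frac{2 R \left(-6 + R q\right)}{-10 + R q}$ ($x{\left(R,q \right)} = \frac{2 \left(q R - 6\right)}{-4 + \left(q R - 6\right)} R + q = \frac{2 \left(R q - 6\right)}{-4 + \left(R q - 6\right)} R + q = \frac{2 \left(-6 + R q\right)}{-4 + \left(-6 + R q\right)} R + q = \frac{2 \left(-6 + R q\right)}{-10 + R q} R + q = \frac{2 R \left(-6 + R q\right)}{-10 + R q} + q = q + \frac{2 R \left(-6 + R q\right)}{-10 + R q}$)
$x{\left(177,V{\left(-3 \right)} \right)} - -3323 = \frac{\sqrt{12 - 3} \left(-10 + 177 \sqrt{12 - 3}\right) + 2 \cdot 177 \left(-6 + 177 \sqrt{12 - 3}\right)}{-10 + 177 \sqrt{12 - 3}} - -3323 = \frac{\sqrt{9} \left(-10 + 177 \sqrt{9}\right) + 2 \cdot 177 \left(-6 + 177 \sqrt{9}\right)}{-10 + 177 \sqrt{9}} + 3323 = \frac{3 \left(-10 + 177 \cdot 3\right) + 2 \cdot 177 \left(-6 + 177 \cdot 3\right)}{-10 + 177 \cdot 3} + 3323 = \frac{3 \left(-10 + 531\right) + 2 \cdot 177 \left(-6 + 531\right)}{-10 + 531} + 3323 = \frac{3 \cdot 521 + 2 \cdot 177 \cdot 525}{521} + 3323 = \frac{1563 + 185850}{521} + 3323 = \frac{1}{521} \cdot 187413 + 3323 = \frac{187413}{521} + 3323 = \frac{1918696}{521}$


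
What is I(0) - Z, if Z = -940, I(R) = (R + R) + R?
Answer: 940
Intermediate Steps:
I(R) = 3*R (I(R) = 2*R + R = 3*R)
I(0) - Z = 3*0 - 1*(-940) = 0 + 940 = 940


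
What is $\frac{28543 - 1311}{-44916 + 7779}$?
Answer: $- \frac{27232}{37137} \approx -0.73328$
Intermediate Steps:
$\frac{28543 - 1311}{-44916 + 7779} = \frac{27232}{-37137} = 27232 \left(- \frac{1}{37137}\right) = - \frac{27232}{37137}$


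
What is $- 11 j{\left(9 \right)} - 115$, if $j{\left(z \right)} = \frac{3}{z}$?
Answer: $- \frac{356}{3} \approx -118.67$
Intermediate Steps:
$- 11 j{\left(9 \right)} - 115 = - 11 \cdot \frac{3}{9} - 115 = - 11 \cdot 3 \cdot \frac{1}{9} - 115 = \left(-11\right) \frac{1}{3} - 115 = - \frac{11}{3} - 115 = - \frac{356}{3}$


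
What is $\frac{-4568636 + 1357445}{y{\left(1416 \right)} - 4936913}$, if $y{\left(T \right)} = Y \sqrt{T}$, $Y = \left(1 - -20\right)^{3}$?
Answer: $\frac{15853370593383}{24251665142233} + \frac{59477679702 \sqrt{354}}{24251665142233} \approx 0.69985$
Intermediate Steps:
$Y = 9261$ ($Y = \left(1 + 20\right)^{3} = 21^{3} = 9261$)
$y{\left(T \right)} = 9261 \sqrt{T}$
$\frac{-4568636 + 1357445}{y{\left(1416 \right)} - 4936913} = \frac{-4568636 + 1357445}{9261 \sqrt{1416} - 4936913} = - \frac{3211191}{9261 \cdot 2 \sqrt{354} - 4936913} = - \frac{3211191}{18522 \sqrt{354} - 4936913} = - \frac{3211191}{-4936913 + 18522 \sqrt{354}}$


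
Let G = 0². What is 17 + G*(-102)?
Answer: 17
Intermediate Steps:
G = 0
17 + G*(-102) = 17 + 0*(-102) = 17 + 0 = 17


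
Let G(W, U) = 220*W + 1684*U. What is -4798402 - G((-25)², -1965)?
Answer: -1626842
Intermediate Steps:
-4798402 - G((-25)², -1965) = -4798402 - (220*(-25)² + 1684*(-1965)) = -4798402 - (220*625 - 3309060) = -4798402 - (137500 - 3309060) = -4798402 - 1*(-3171560) = -4798402 + 3171560 = -1626842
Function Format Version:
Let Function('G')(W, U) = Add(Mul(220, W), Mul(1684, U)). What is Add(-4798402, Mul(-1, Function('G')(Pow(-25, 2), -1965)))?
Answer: -1626842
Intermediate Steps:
Add(-4798402, Mul(-1, Function('G')(Pow(-25, 2), -1965))) = Add(-4798402, Mul(-1, Add(Mul(220, Pow(-25, 2)), Mul(1684, -1965)))) = Add(-4798402, Mul(-1, Add(Mul(220, 625), -3309060))) = Add(-4798402, Mul(-1, Add(137500, -3309060))) = Add(-4798402, Mul(-1, -3171560)) = Add(-4798402, 3171560) = -1626842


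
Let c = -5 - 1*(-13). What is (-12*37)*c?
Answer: -3552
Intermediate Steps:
c = 8 (c = -5 + 13 = 8)
(-12*37)*c = -12*37*8 = -444*8 = -3552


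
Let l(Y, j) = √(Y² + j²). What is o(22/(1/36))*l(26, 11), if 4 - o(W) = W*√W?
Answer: -4752*√17534 + 4*√797 ≈ -6.2913e+5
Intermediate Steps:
o(W) = 4 - W^(3/2) (o(W) = 4 - W*√W = 4 - W^(3/2))
o(22/(1/36))*l(26, 11) = (4 - (22/(1/36))^(3/2))*√(26² + 11²) = (4 - (22/(1/36))^(3/2))*√(676 + 121) = (4 - (22*36)^(3/2))*√797 = (4 - 792^(3/2))*√797 = (4 - 4752*√22)*√797 = √797*(4 - 4752*√22)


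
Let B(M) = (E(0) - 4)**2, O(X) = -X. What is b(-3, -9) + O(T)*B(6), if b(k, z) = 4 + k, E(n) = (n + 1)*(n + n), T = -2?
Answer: 33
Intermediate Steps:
E(n) = 2*n*(1 + n) (E(n) = (1 + n)*(2*n) = 2*n*(1 + n))
B(M) = 16 (B(M) = (2*0*(1 + 0) - 4)**2 = (2*0*1 - 4)**2 = (0 - 4)**2 = (-4)**2 = 16)
b(-3, -9) + O(T)*B(6) = (4 - 3) - 1*(-2)*16 = 1 + 2*16 = 1 + 32 = 33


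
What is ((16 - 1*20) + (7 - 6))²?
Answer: 9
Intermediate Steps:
((16 - 1*20) + (7 - 6))² = ((16 - 20) + 1)² = (-4 + 1)² = (-3)² = 9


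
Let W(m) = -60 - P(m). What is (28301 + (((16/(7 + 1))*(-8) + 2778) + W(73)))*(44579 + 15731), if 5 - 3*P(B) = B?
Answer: 5613473870/3 ≈ 1.8712e+9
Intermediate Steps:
P(B) = 5/3 - B/3
W(m) = -185/3 + m/3 (W(m) = -60 - (5/3 - m/3) = -60 + (-5/3 + m/3) = -185/3 + m/3)
(28301 + (((16/(7 + 1))*(-8) + 2778) + W(73)))*(44579 + 15731) = (28301 + (((16/(7 + 1))*(-8) + 2778) + (-185/3 + (⅓)*73)))*(44579 + 15731) = (28301 + (((16/8)*(-8) + 2778) + (-185/3 + 73/3)))*60310 = (28301 + (((16*(⅛))*(-8) + 2778) - 112/3))*60310 = (28301 + ((2*(-8) + 2778) - 112/3))*60310 = (28301 + ((-16 + 2778) - 112/3))*60310 = (28301 + (2762 - 112/3))*60310 = (28301 + 8174/3)*60310 = (93077/3)*60310 = 5613473870/3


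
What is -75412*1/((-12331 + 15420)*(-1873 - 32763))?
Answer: 18853/26747651 ≈ 0.00070485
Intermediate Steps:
-75412*1/((-12331 + 15420)*(-1873 - 32763)) = -75412/((-34636*3089)) = -75412/(-106990604) = -75412*(-1/106990604) = 18853/26747651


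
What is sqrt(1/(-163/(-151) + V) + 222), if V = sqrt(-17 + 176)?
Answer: sqrt(36337 + 33522*sqrt(159))/sqrt(163 + 151*sqrt(159)) ≈ 14.902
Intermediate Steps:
V = sqrt(159) ≈ 12.610
sqrt(1/(-163/(-151) + V) + 222) = sqrt(1/(-163/(-151) + sqrt(159)) + 222) = sqrt(1/(-163*(-1/151) + sqrt(159)) + 222) = sqrt(1/(163/151 + sqrt(159)) + 222) = sqrt(222 + 1/(163/151 + sqrt(159)))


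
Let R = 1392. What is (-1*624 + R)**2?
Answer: 589824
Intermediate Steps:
(-1*624 + R)**2 = (-1*624 + 1392)**2 = (-624 + 1392)**2 = 768**2 = 589824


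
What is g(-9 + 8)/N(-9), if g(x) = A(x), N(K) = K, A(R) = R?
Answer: ⅑ ≈ 0.11111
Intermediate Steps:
g(x) = x
g(-9 + 8)/N(-9) = (-9 + 8)/(-9) = -1*(-⅑) = ⅑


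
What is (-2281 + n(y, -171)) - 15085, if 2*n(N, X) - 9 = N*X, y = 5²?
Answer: -19499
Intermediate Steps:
y = 25
n(N, X) = 9/2 + N*X/2 (n(N, X) = 9/2 + (N*X)/2 = 9/2 + N*X/2)
(-2281 + n(y, -171)) - 15085 = (-2281 + (9/2 + (½)*25*(-171))) - 15085 = (-2281 + (9/2 - 4275/2)) - 15085 = (-2281 - 2133) - 15085 = -4414 - 15085 = -19499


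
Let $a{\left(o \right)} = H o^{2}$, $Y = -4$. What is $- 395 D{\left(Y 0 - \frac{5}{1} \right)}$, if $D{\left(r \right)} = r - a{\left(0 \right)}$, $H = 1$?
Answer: $1975$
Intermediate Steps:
$a{\left(o \right)} = o^{2}$ ($a{\left(o \right)} = 1 o^{2} = o^{2}$)
$D{\left(r \right)} = r$ ($D{\left(r \right)} = r - 0^{2} = r - 0 = r + 0 = r$)
$- 395 D{\left(Y 0 - \frac{5}{1} \right)} = - 395 \left(\left(-4\right) 0 - \frac{5}{1}\right) = - 395 \left(0 - 5\right) = \left(-395\right) \left(-5\right) = 1975$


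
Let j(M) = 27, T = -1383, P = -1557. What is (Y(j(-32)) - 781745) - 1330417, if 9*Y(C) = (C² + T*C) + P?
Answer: -2116403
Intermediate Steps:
Y(C) = -173 - 461*C/3 + C²/9 (Y(C) = ((C² - 1383*C) - 1557)/9 = (-1557 + C² - 1383*C)/9 = -173 - 461*C/3 + C²/9)
(Y(j(-32)) - 781745) - 1330417 = ((-173 - 461/3*27 + (⅑)*27²) - 781745) - 1330417 = ((-173 - 4149 + (⅑)*729) - 781745) - 1330417 = ((-173 - 4149 + 81) - 781745) - 1330417 = (-4241 - 781745) - 1330417 = -785986 - 1330417 = -2116403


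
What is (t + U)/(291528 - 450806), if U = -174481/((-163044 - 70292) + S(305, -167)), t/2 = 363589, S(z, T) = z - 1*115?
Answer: -169538816469/37135028588 ≈ -4.5655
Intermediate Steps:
S(z, T) = -115 + z (S(z, T) = z - 115 = -115 + z)
t = 727178 (t = 2*363589 = 727178)
U = 174481/233146 (U = -174481/((-163044 - 70292) + (-115 + 305)) = -174481/(-233336 + 190) = -174481/(-233146) = -174481*(-1/233146) = 174481/233146 ≈ 0.74838)
(t + U)/(291528 - 450806) = (727178 + 174481/233146)/(291528 - 450806) = (169538816469/233146)/(-159278) = (169538816469/233146)*(-1/159278) = -169538816469/37135028588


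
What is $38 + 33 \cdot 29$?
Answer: $995$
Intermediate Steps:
$38 + 33 \cdot 29 = 38 + 957 = 995$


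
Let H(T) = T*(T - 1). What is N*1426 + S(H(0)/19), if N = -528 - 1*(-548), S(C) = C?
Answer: 28520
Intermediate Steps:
H(T) = T*(-1 + T)
N = 20 (N = -528 + 548 = 20)
N*1426 + S(H(0)/19) = 20*1426 + (0*(-1 + 0))/19 = 28520 + (0*(-1))*(1/19) = 28520 + 0*(1/19) = 28520 + 0 = 28520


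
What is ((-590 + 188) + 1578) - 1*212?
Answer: 964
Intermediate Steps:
((-590 + 188) + 1578) - 1*212 = (-402 + 1578) - 212 = 1176 - 212 = 964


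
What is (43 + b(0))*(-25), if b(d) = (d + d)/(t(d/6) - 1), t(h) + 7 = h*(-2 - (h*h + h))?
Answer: -1075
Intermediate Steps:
t(h) = -7 + h*(-2 - h - h²) (t(h) = -7 + h*(-2 - (h*h + h)) = -7 + h*(-2 - (h² + h)) = -7 + h*(-2 - (h + h²)) = -7 + h*(-2 + (-h - h²)) = -7 + h*(-2 - h - h²))
b(d) = 2*d/(-8 - d/3 - d²/36 - d³/216) (b(d) = (d + d)/((-7 - (d/6)² - (d/6)³ - 2*d/6) - 1) = (2*d)/((-7 - (d*(⅙))² - (d*(⅙))³ - 2*d/6) - 1) = (2*d)/((-7 - (d/6)² - (d/6)³ - d/3) - 1) = (2*d)/((-7 - d²/36 - d³/216 - d/3) - 1) = (2*d)/((-7 - d/3 - d²/36 - d³/216) - 1) = (2*d)/(-8 - d/3 - d²/36 - d³/216) = 2*d/(-8 - d/3 - d²/36 - d³/216))
(43 + b(0))*(-25) = (43 - 432*0/(1728 + 0³ + 6*0² + 72*0))*(-25) = (43 - 432*0/(1728 + 0 + 6*0 + 0))*(-25) = (43 - 432*0/(1728 + 0 + 0 + 0))*(-25) = (43 - 432*0/1728)*(-25) = (43 - 432*0*1/1728)*(-25) = (43 + 0)*(-25) = 43*(-25) = -1075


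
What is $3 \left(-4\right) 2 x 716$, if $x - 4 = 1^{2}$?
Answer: $-85920$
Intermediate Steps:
$x = 5$ ($x = 4 + 1^{2} = 4 + 1 = 5$)
$3 \left(-4\right) 2 x 716 = 3 \left(-4\right) 2 \cdot 5 \cdot 716 = \left(-12\right) 2 \cdot 5 \cdot 716 = \left(-24\right) 5 \cdot 716 = \left(-120\right) 716 = -85920$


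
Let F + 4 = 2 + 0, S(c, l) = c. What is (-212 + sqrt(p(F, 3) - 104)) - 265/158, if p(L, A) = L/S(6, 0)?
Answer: -33761/158 + I*sqrt(939)/3 ≈ -213.68 + 10.214*I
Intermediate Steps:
F = -2 (F = -4 + (2 + 0) = -4 + 2 = -2)
p(L, A) = L/6
(-212 + sqrt(p(F, 3) - 104)) - 265/158 = (-212 + sqrt((1/6)*(-2) - 104)) - 265/158 = (-212 + sqrt(-1/3 - 104)) - 265*1/158 = (-212 + sqrt(-313/3)) - 265/158 = (-212 + I*sqrt(939)/3) - 265/158 = -33761/158 + I*sqrt(939)/3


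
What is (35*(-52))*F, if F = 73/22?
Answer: -66430/11 ≈ -6039.1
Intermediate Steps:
F = 73/22 (F = 73*(1/22) = 73/22 ≈ 3.3182)
(35*(-52))*F = (35*(-52))*(73/22) = -1820*73/22 = -66430/11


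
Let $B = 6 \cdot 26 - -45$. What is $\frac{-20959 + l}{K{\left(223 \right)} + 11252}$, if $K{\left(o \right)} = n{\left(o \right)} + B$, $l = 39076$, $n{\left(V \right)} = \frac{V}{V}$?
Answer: $\frac{6039}{3818} \approx 1.5817$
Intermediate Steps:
$n{\left(V \right)} = 1$
$B = 201$ ($B = 156 + 45 = 201$)
$K{\left(o \right)} = 202$ ($K{\left(o \right)} = 1 + 201 = 202$)
$\frac{-20959 + l}{K{\left(223 \right)} + 11252} = \frac{-20959 + 39076}{202 + 11252} = \frac{18117}{11454} = 18117 \cdot \frac{1}{11454} = \frac{6039}{3818}$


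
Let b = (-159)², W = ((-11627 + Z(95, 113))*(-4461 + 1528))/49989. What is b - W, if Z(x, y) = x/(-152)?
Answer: 3279114893/133304 ≈ 24599.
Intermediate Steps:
Z(x, y) = -x/152 (Z(x, y) = x*(-1/152) = -x/152)
W = 90943531/133304 (W = ((-11627 - 1/152*95)*(-4461 + 1528))/49989 = ((-11627 - 5/8)*(-2933))*(1/49989) = -93021/8*(-2933)*(1/49989) = (272830593/8)*(1/49989) = 90943531/133304 ≈ 682.23)
b = 25281
b - W = 25281 - 1*90943531/133304 = 25281 - 90943531/133304 = 3279114893/133304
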